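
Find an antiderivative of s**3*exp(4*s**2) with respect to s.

Let u = s², du = 2s ds; rewrite as (1/2)∫ u^1·exp(4u) du.
Now integrate by parts 1 time.

(4*s**2 - 1)*exp(4*s**2)/32 + C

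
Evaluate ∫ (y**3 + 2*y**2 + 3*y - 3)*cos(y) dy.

Use integration by parts with u = y**3 + 2*y**2 + 3*y - 3, dv = cos(y) dy, so v = sin(y).
Apply parts 3 times (tabular method): alternate signs, differentiate u down to 0, integrate dv up.

y**3*sin(y) + 2*y**2*sin(y) + 3*y**2*cos(y) - 3*y*sin(y) + 4*y*cos(y) - 7*sin(y) - 3*cos(y) + C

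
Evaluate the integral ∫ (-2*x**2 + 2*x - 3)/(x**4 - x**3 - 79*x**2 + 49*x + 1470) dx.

-29*log(x - 7)/56 + 63*log(x - 6)/143 - 21*log(x + 5)/88 + 115*log(x + 7)/364 + C

Factor the denominator: (x - 7)*(x - 6)*(x + 5)*(x + 7).
Partial-fraction decomposition: 115/(364*(x + 7)) - 21/(88*(x + 5)) + 63/(143*(x - 6)) - 29/(56*(x - 7)).
Integrate each term: A/(x−a) contributes A·log|x−a|.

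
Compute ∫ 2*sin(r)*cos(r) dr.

Let u = cos(r), so du = (-sin(r)) dr.
Rewriting, the integral becomes -2·∫ u^1 du = -2·u^2/2.
Substituting back, u = cos(r).

-cos(r)**2 + C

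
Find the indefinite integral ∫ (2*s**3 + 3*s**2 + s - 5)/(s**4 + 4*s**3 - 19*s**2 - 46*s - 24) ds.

Factor the denominator: (s - 4)*(s + 1)**2*(s + 6).
Partial-fraction decomposition: 67/(50*(s + 6)) - 1/(25*(s + 1)) + 1/(5*(s + 1)**2) + 7/(10*(s - 4)).
Integrate each term; A/(s−a) gives A·log|s−a|; A/(s−a)² gives −A/(s−a).

7*log(s - 4)/10 - log(s + 1)/25 + 67*log(s + 6)/50 - 1/(5*s + 5) + C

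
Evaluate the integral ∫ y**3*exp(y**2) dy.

(y**2 - 1)*exp(y**2)/2 + C

Let u = y², du = 2y dy; rewrite as (1/2)∫ u^1·exp(1u) du.
Now integrate by parts 1 time.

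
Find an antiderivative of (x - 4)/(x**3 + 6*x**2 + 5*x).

-4*log(x)/5 + 5*log(x + 1)/4 - 9*log(x + 5)/20 + C

Factor the denominator: x*(x + 1)*(x + 5).
Partial-fraction decomposition: -9/(20*(x + 5)) + 5/(4*(x + 1)) - 4/(5*x).
Integrate each term: A/(x−a) contributes A·log|x−a|.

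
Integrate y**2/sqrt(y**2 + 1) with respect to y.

Substitute y = tan(θ), so dy = sec(θ)^2 dθ and the radical becomes sqrt(y**2 + 1) = sec(θ) by the Pythagorean identity.
Integrate the resulting trig expression in θ, then back-substitute tan(θ) = y, sec(θ) = sqrt(y**2 + 1) (absorbing any constant into C).

y*sqrt(y**2 + 1)/2 - log(y + sqrt(y**2 + 1))/2 + C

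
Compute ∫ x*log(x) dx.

x**2*log(x)/2 - x**2/4 + C

Use integration by parts with u = log(x), dv = x dx.
Then du = 1/x dx and v = x**2/2.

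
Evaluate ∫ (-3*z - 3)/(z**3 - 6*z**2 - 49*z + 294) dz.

Factor the denominator: (z - 7)*(z - 6)*(z + 7).
Partial-fraction decomposition: 9/(91*(z + 7)) + 21/(13*(z - 6)) - 12/(7*(z - 7)).
Integrate each term: A/(z−a) contributes A·log|z−a|.

-12*log(z - 7)/7 + 21*log(z - 6)/13 + 9*log(z + 7)/91 + C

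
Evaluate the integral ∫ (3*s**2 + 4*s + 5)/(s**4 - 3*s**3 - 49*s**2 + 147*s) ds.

Factor the denominator: s*(s - 7)*(s - 3)*(s + 7).
Partial-fraction decomposition: -31/(245*(s + 7)) - 11/(30*(s - 3)) + 45/(98*(s - 7)) + 5/(147*s).
Integrate each term: A/(s−a) contributes A·log|s−a|.

5*log(s)/147 + 45*log(s - 7)/98 - 11*log(s - 3)/30 - 31*log(s + 7)/245 + C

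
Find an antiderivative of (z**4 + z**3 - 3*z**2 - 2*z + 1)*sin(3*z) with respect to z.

-z**4*cos(3*z)/3 + 4*z**3*sin(3*z)/9 - z**3*cos(3*z)/3 + z**2*sin(3*z)/3 + 13*z**2*cos(3*z)/9 - 26*z*sin(3*z)/27 + 8*z*cos(3*z)/9 - 8*sin(3*z)/27 - 53*cos(3*z)/81 + C

Use integration by parts with u = z**4 + z**3 - 3*z**2 - 2*z + 1, dv = sin(3*z) dz, so v = -cos(3*z)/3.
Apply parts 4 times (tabular method): alternate signs, differentiate u down to 0, integrate dv up.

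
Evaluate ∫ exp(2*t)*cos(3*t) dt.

Let I denote the integral. Integrate by parts with u = cos(3*t), dv = exp(2*t) dt, so v = exp(2*t)/2: I = exp(2*t)*cos(3*t)/2 + (3/2)·∫ exp(2*t)*sin(3*t) dt.
Apply parts again with u = sin(3*t), dv = exp(2*t) dt: ∫ exp(2*t)*sin(3*t) dt = exp(2*t)*sin(3*t)/2 − (3/2)·I. Substituting back brings back I: I = 3*exp(2*t)*sin(3*t)/4 + exp(2*t)*cos(3*t)/2 − (9/4)·I.
Solving for I: (1 + 9/4)·I equals the remaining terms, so I = (4/13)·(3*exp(2*t)*sin(3*t)/4 + exp(2*t)*cos(3*t)/2).

3*exp(2*t)*sin(3*t)/13 + 2*exp(2*t)*cos(3*t)/13 + C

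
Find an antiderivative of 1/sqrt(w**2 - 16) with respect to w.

log(w + sqrt(w**2 - 16)) + C

Substitute w = 4·sec(θ), so dw = 4·sec(θ)*tan(θ) dθ and the radical becomes sqrt(w**2 - 16) = 4·tan(θ) by the Pythagorean identity.
Integrate the resulting trig expression in θ, then back-substitute sec(θ) = w/4, tan(θ) = sqrt(w**2 - 16)/4 (absorbing any constant into C).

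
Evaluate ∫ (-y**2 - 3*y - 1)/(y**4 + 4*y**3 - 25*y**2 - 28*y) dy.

Factor the denominator: y*(y - 4)*(y + 1)*(y + 7).
Partial-fraction decomposition: 29/(462*(y + 7)) + 1/(30*(y + 1)) - 29/(220*(y - 4)) + 1/(28*y).
Integrate each term: A/(y−a) contributes A·log|y−a|.

log(y)/28 - 29*log(y - 4)/220 + log(y + 1)/30 + 29*log(y + 7)/462 + C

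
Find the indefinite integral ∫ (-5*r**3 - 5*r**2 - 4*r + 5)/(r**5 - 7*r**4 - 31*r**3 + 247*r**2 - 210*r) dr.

-log(r)/42 - 661*log(r - 7)/364 + 153*log(r - 5)/88 - 3*log(r - 1)/56 + 929*log(r + 6)/6006 + C

Factor the denominator: r*(r - 7)*(r - 5)*(r - 1)*(r + 6).
Partial-fraction decomposition: 929/(6006*(r + 6)) - 3/(56*(r - 1)) + 153/(88*(r - 5)) - 661/(364*(r - 7)) - 1/(42*r).
Integrate each term: A/(r−a) contributes A·log|r−a|.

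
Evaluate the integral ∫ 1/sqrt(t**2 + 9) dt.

Substitute t = 3·tan(θ), so dt = 3·sec(θ)^2 dθ and the radical becomes sqrt(t**2 + 9) = 3·sec(θ) by the Pythagorean identity.
Integrate the resulting trig expression in θ, then back-substitute tan(θ) = t/3, sec(θ) = sqrt(t**2 + 9)/3 (absorbing any constant into C).

log(t + sqrt(t**2 + 9)) + C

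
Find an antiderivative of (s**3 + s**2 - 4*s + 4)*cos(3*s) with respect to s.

s**3*sin(3*s)/3 + s**2*sin(3*s)/3 + s**2*cos(3*s)/3 - 14*s*sin(3*s)/9 + 2*s*cos(3*s)/9 + 34*sin(3*s)/27 - 14*cos(3*s)/27 + C

Use integration by parts with u = s**3 + s**2 - 4*s + 4, dv = cos(3*s) ds, so v = sin(3*s)/3.
Apply parts 3 times (tabular method): alternate signs, differentiate u down to 0, integrate dv up.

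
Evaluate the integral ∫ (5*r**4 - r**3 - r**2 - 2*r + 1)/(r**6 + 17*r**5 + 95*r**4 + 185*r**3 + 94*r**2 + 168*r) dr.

Factor the denominator: r*(r + 4)*(r + 6)*(r + 7)*(r**2 + 1).
Partial-fraction decomposition: -(482*r + 401)/(15725*(r**2 + 1)) - 6157/(525*(r + 7)) + 6673/(444*(r + 6)) - 1337/(408*(r + 4)) + 1/(168*r).
Integrate each term; A/(r−a) gives A·log|r−a|; the (Br+D)/(r²+p²) term gives a log and an atan.

log(r)/168 - 1337*log(r + 4)/408 + 6673*log(r + 6)/444 - 6157*log(r + 7)/525 - 241*log(r**2 + 1)/15725 - 401*atan(r)/15725 + C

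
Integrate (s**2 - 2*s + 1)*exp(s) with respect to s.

Use integration by parts with u = s**2 - 2*s + 1, dv = exp(s) ds, so v = exp(s).
Apply parts 2 times (tabular method): alternate signs, differentiate u down to 0, integrate dv up.

(s**2 - 4*s + 5)*exp(s) + C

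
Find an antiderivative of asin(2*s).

Use integration by parts with u = arcsin(2*s), dv = ds.
Then du = 2/sqrt(-4*s**2 + 1) ds.

s*asin(2*s) + sqrt(-4*s**2 + 1)/2 + C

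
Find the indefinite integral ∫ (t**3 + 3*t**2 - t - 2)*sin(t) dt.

-t**3*cos(t) + 3*t**2*sin(t) - 3*t**2*cos(t) + 6*t*sin(t) + 7*t*cos(t) - 7*sin(t) + 8*cos(t) + C

Use integration by parts with u = t**3 + 3*t**2 - t - 2, dv = sin(t) dt, so v = -cos(t).
Apply parts 3 times (tabular method): alternate signs, differentiate u down to 0, integrate dv up.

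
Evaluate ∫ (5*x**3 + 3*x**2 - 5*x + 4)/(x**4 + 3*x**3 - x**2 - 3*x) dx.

Factor the denominator: x*(x - 1)*(x + 1)*(x + 3).
Partial-fraction decomposition: 89/(24*(x + 3)) + 7/(4*(x + 1)) + 7/(8*(x - 1)) - 4/(3*x).
Integrate each term: A/(x−a) contributes A·log|x−a|.

-4*log(x)/3 + 7*log(x - 1)/8 + 7*log(x + 1)/4 + 89*log(x + 3)/24 + C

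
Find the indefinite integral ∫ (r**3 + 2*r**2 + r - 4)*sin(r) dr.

Use integration by parts with u = r**3 + 2*r**2 + r - 4, dv = sin(r) dr, so v = -cos(r).
Apply parts 3 times (tabular method): alternate signs, differentiate u down to 0, integrate dv up.

-r**3*cos(r) + 3*r**2*sin(r) - 2*r**2*cos(r) + 4*r*sin(r) + 5*r*cos(r) - 5*sin(r) + 8*cos(r) + C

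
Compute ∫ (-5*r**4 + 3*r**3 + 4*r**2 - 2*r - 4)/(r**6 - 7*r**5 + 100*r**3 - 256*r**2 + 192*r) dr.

Factor the denominator: r*(r - 4)*(r - 3)*(r - 2)**2*(r + 4).
Partial-fraction decomposition: 39/(224*(r + 4)) - 25/(4*(r - 2)) - 2/(r - 2)**2 + 298/(21*(r - 3)) - 259/(32*(r - 4)) - 1/(48*r).
Integrate each term; A/(r−a) gives A·log|r−a|; A/(r−a)² gives −A/(r−a).

-log(r)/48 - 259*log(r - 4)/32 + 298*log(r - 3)/21 - 25*log(r - 2)/4 + 39*log(r + 4)/224 + 2/(r - 2) + C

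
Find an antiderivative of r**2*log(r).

Use integration by parts with u = log(r), dv = r**2 dr.
Then du = 1/r dr and v = r**3/3.

r**3*log(r)/3 - r**3/9 + C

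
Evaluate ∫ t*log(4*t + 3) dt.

Use integration by parts with u = log(4*t + 3), dv = t dt.
Then du = 4/(4*t + 3) dt and v = t**2/2.

t**2*log(4*t + 3)/2 - t**2/4 + 3*t/8 - 9*log(4*t + 3)/32 + C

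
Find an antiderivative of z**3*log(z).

z**4*log(z)/4 - z**4/16 + C

Use integration by parts with u = log(z), dv = z**3 dz.
Then du = 1/z dz and v = z**4/4.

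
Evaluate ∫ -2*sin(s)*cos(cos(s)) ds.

Let u = cos(s), so du = (-sin(s)) ds.
Rewriting, the integral becomes 2·∫ cos(u) du = 2·sin(u).
Substituting back, u = cos(s).

2*sin(cos(s)) + C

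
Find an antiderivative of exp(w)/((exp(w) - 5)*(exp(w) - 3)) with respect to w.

log(exp(w) - 5)/2 - log(exp(w) - 3)/2 + C

Let u = e^w, du = e^w dw.
The integral becomes ∫ du/((u-3)(u-5)); decompose into partial fractions.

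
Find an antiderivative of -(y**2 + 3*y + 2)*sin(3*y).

Use integration by parts with u = y**2 + 3*y + 2, dv = -sin(3*y) dy, so v = cos(3*y)/3.
Apply parts 2 times (tabular method): alternate signs, differentiate u down to 0, integrate dv up.

y**2*cos(3*y)/3 - 2*y*sin(3*y)/9 + y*cos(3*y) - sin(3*y)/3 + 16*cos(3*y)/27 + C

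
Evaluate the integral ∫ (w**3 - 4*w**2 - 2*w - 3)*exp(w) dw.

Use integration by parts with u = w**3 - 4*w**2 - 2*w - 3, dv = exp(w) dw, so v = exp(w).
Apply parts 3 times (tabular method): alternate signs, differentiate u down to 0, integrate dv up.

(w**3 - 7*w**2 + 12*w - 15)*exp(w) + C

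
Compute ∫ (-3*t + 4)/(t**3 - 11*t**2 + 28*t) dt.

log(t)/7 - 17*log(t - 7)/21 + 2*log(t - 4)/3 + C

Factor the denominator: t*(t - 7)*(t - 4).
Partial-fraction decomposition: 2/(3*(t - 4)) - 17/(21*(t - 7)) + 1/(7*t).
Integrate each term: A/(t−a) contributes A·log|t−a|.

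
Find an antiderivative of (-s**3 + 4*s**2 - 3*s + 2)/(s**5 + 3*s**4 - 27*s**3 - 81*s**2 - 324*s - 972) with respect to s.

-22*log(s - 6)/1215 - 37*log(s + 3)/243 + 19*log(s + 6)/81 - 13*log(s**2 + 9)/405 + 8*atan(s/3)/405 + C

Factor the denominator: (s - 6)*(s + 3)*(s + 6)*(s**2 + 9).
Partial-fraction decomposition: -2*(13*s - 12)/(405*(s**2 + 9)) + 19/(81*(s + 6)) - 37/(243*(s + 3)) - 22/(1215*(s - 6)).
Integrate each term; A/(s−a) gives A·log|s−a|; the (Bs+D)/(s²+p²) term gives a log and an atan.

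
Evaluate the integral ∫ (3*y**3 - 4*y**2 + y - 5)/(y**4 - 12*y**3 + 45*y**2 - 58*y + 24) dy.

101*log(y - 6)/10 - 127*log(y - 4)/18 - 2*log(y - 1)/45 + 1/(3*y - 3) + C

Factor the denominator: (y - 6)*(y - 4)*(y - 1)**2.
Partial-fraction decomposition: -2/(45*(y - 1)) - 1/(3*(y - 1)**2) - 127/(18*(y - 4)) + 101/(10*(y - 6)).
Integrate each term; A/(y−a) gives A·log|y−a|; A/(y−a)² gives −A/(y−a).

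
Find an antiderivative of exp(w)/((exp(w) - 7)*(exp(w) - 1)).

Let u = e^w, du = e^w dw.
The integral becomes ∫ du/((u-1)(u-7)); decompose into partial fractions.

log(exp(w) - 7)/6 - log(exp(w) - 1)/6 + C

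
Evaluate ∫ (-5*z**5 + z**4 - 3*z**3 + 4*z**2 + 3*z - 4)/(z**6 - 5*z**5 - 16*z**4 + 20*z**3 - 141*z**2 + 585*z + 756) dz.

Factor the denominator: (z - 7)*(z - 3)*(z + 1)*(z + 4)*(z**2 + 9).
Partial-fraction decomposition: -(7538*z + 17763)/(13050*(z**2 + 9)) - 1872/(1925*(z + 4)) + 1/(160*(z + 1)) + 587/(1008*(z - 3)) - 41225/(10208*(z - 7)).
Integrate each term; A/(z−a) gives A·log|z−a|; the (Bz+D)/(z²+p²) term gives a log and an atan.

-41225*log(z - 7)/10208 + 587*log(z - 3)/1008 + log(z + 1)/160 - 1872*log(z + 4)/1925 - 3769*log(z**2 + 9)/13050 - 5921*atan(z/3)/13050 + C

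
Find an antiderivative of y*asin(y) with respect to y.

y**2*asin(y)/2 + y*sqrt(-y**2 + 1)/4 - asin(y)/4 + C

Use integration by parts with u = arcsin(y), dv = y dy.
Then du = 1/sqrt(-y**2 + 1) dy.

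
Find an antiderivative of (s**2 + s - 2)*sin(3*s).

-s**2*cos(3*s)/3 + 2*s*sin(3*s)/9 - s*cos(3*s)/3 + sin(3*s)/9 + 20*cos(3*s)/27 + C

Use integration by parts with u = s**2 + s - 2, dv = sin(3*s) ds, so v = -cos(3*s)/3.
Apply parts 2 times (tabular method): alternate signs, differentiate u down to 0, integrate dv up.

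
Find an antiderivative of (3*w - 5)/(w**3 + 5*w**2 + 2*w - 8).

-2*log(w - 1)/15 + 11*log(w + 2)/6 - 17*log(w + 4)/10 + C

Factor the denominator: (w - 1)*(w + 2)*(w + 4).
Partial-fraction decomposition: -17/(10*(w + 4)) + 11/(6*(w + 2)) - 2/(15*(w - 1)).
Integrate each term: A/(w−a) contributes A·log|w−a|.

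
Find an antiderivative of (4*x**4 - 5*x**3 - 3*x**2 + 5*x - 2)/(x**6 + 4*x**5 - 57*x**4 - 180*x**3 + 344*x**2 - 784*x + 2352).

1555*log(x - 7)/9646 - log(x - 2)/144 + 1531*log(x + 6)/1040 - 11135*log(x + 7)/6678 + 87*log(x**2 + 4)/4240 + 49*atan(x/2)/2120 + C

Factor the denominator: (x - 7)*(x - 2)*(x + 6)*(x + 7)*(x**2 + 4).
Partial-fraction decomposition: (87*x + 98)/(2120*(x**2 + 4)) - 11135/(6678*(x + 7)) + 1531/(1040*(x + 6)) - 1/(144*(x - 2)) + 1555/(9646*(x - 7)).
Integrate each term; A/(x−a) gives A·log|x−a|; the (Bx+D)/(x²+p²) term gives a log and an atan.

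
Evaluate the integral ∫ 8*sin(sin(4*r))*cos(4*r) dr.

Let u = sin(4*r), so du = (4*cos(4*r)) dr.
Rewriting, the integral becomes 2·∫ sin(u) du = 2·-cos(u).
Substituting back, u = sin(4*r).

-2*cos(sin(4*r)) + C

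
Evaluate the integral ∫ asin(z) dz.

Use integration by parts with u = arcsin(z), dv = dz.
Then du = 1/sqrt(-z**2 + 1) dz.

z*asin(z) + sqrt(-z**2 + 1) + C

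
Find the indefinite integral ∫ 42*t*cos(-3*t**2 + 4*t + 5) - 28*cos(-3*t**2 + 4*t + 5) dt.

Let u = 3*t**2 - 4*t - 5, so du = (6*t - 4) dt.
Rewriting, the integral becomes 7·∫ cos(u) du = 7·sin(u).
Substituting back, u = 3*t**2 - 4*t - 5.

-7*sin(-3*t**2 + 4*t + 5) + C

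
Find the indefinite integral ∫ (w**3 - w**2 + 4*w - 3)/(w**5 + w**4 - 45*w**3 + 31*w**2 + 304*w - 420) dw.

Factor the denominator: (w - 5)*(w - 2)**2*(w + 3)*(w + 7).
Partial-fraction decomposition: -47/(432*(w + 7)) + 51/(800*(w + 3)) - 61/(675*(w - 2)) - 1/(15*(w - 2)**2) + 13/(96*(w - 5)).
Integrate each term; A/(w−a) gives A·log|w−a|; A/(w−a)² gives −A/(w−a).

13*log(w - 5)/96 - 61*log(w - 2)/675 + 51*log(w + 3)/800 - 47*log(w + 7)/432 + 1/(15*w - 30) + C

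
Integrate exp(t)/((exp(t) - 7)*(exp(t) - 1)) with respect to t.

log(exp(t) - 7)/6 - log(exp(t) - 1)/6 + C

Let u = e^t, du = e^t dt.
The integral becomes ∫ du/((u-1)(u-7)); decompose into partial fractions.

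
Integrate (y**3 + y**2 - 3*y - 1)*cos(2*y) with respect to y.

y**3*sin(2*y)/2 + y**2*sin(2*y)/2 + 3*y**2*cos(2*y)/4 - 9*y*sin(2*y)/4 + y*cos(2*y)/2 - 3*sin(2*y)/4 - 9*cos(2*y)/8 + C

Use integration by parts with u = y**3 + y**2 - 3*y - 1, dv = cos(2*y) dy, so v = sin(2*y)/2.
Apply parts 3 times (tabular method): alternate signs, differentiate u down to 0, integrate dv up.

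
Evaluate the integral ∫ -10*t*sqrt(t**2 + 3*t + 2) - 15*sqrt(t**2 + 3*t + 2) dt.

-10*(t**2 + 3*t + 2)**(3/2)/3 + C

Let u = t**2 + 3*t + 2, so du = (2*t + 3) dt.
Rewriting, the integral becomes -5·∫ √u du = -5·(2/3)u^(3/2).
Substituting back, u = t**2 + 3*t + 2.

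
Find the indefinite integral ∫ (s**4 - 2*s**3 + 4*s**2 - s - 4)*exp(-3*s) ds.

(-27*s**4 + 18*s**3 - 90*s**2 - 33*s + 97)*exp(-3*s)/81 + C

Use integration by parts with u = s**4 - 2*s**3 + 4*s**2 - s - 4, dv = exp(-3*s) ds, so v = -exp(-3*s)/3.
Apply parts 4 times (tabular method): alternate signs, differentiate u down to 0, integrate dv up.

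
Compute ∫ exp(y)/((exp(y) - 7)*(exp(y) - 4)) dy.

Let u = e^y, du = e^y dy.
The integral becomes ∫ du/((u-7)(u-4)); decompose into partial fractions.

log(exp(y) - 7)/3 - log(exp(y) - 4)/3 + C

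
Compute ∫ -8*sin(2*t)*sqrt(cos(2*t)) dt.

Let u = cos(2*t), so du = (-2*sin(2*t)) dt.
Rewriting, the integral becomes 4·∫ √u du = 4·(2/3)u^(3/2).
Substituting back, u = cos(2*t).

8*cos(2*t)**(3/2)/3 + C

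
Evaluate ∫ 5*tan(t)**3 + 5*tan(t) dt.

Let u = tan(t), so du = (tan(t)**2 + 1) dt.
Rewriting, the integral becomes 5·∫ u^1 du = 5·u^2/2.
Substituting back, u = tan(t).

5*tan(t)**2/2 + C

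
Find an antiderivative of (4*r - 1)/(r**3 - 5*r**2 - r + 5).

19*log(r - 5)/24 - 3*log(r - 1)/8 - 5*log(r + 1)/12 + C

Factor the denominator: (r - 5)*(r - 1)*(r + 1).
Partial-fraction decomposition: -5/(12*(r + 1)) - 3/(8*(r - 1)) + 19/(24*(r - 5)).
Integrate each term: A/(r−a) contributes A·log|r−a|.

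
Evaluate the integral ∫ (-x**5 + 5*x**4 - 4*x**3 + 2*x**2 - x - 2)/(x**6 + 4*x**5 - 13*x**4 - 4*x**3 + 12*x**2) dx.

-5*log(x)/36 + 5*log(x - 2)/24 + log(x - 1)/14 + 11*log(x + 1)/30 - 3799*log(x + 6)/2520 + 1/(6*x) + C

Factor the denominator: x**2*(x - 2)*(x - 1)*(x + 1)*(x + 6).
Partial-fraction decomposition: -3799/(2520*(x + 6)) + 11/(30*(x + 1)) + 1/(14*(x - 1)) + 5/(24*(x - 2)) - 5/(36*x) - 1/(6*x**2).
Integrate each term; A/(x−a) gives A·log|x−a|; A/(x−a)² gives −A/(x−a).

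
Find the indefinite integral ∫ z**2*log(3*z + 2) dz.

z**3*log(3*z + 2)/3 - z**3/9 + z**2/9 - 4*z/27 + 8*log(3*z + 2)/81 + C

Use integration by parts with u = log(3*z + 2), dv = z**2 dz.
Then du = 3/(3*z + 2) dz and v = z**3/3.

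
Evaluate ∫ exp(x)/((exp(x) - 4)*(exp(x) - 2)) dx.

log(exp(x) - 4)/2 - log(exp(x) - 2)/2 + C

Let u = e^x, du = e^x dx.
The integral becomes ∫ du/((u-4)(u-2)); decompose into partial fractions.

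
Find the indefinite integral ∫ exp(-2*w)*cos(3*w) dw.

3*exp(-2*w)*sin(3*w)/13 - 2*exp(-2*w)*cos(3*w)/13 + C

Let I denote the integral. Integrate by parts with u = cos(3*w), dv = exp(-2*w) dw, so v = -exp(-2*w)/2: I = -exp(-2*w)*cos(3*w)/2 − (3/2)·∫ exp(-2*w)*sin(3*w) dw.
Apply parts again with u = sin(3*w), dv = exp(-2*w) dw: ∫ exp(-2*w)*sin(3*w) dw = -exp(-2*w)*sin(3*w)/2 + (3/2)·I. Substituting back brings back I: I = 3*exp(-2*w)*sin(3*w)/4 - exp(-2*w)*cos(3*w)/2 − (9/4)·I.
Solving for I: (1 + 9/4)·I equals the remaining terms, so I = (4/13)·(3*exp(-2*w)*sin(3*w)/4 - exp(-2*w)*cos(3*w)/2).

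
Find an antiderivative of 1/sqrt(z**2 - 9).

log(z + sqrt(z**2 - 9)) + C

Substitute z = 3·sec(θ), so dz = 3·sec(θ)*tan(θ) dθ and the radical becomes sqrt(z**2 - 9) = 3·tan(θ) by the Pythagorean identity.
Integrate the resulting trig expression in θ, then back-substitute sec(θ) = z/3, tan(θ) = sqrt(z**2 - 9)/3 (absorbing any constant into C).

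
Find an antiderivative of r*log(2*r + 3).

Use integration by parts with u = log(2*r + 3), dv = r dr.
Then du = 2/(2*r + 3) dr and v = r**2/2.

r**2*log(2*r + 3)/2 - r**2/4 + 3*r/4 - 9*log(2*r + 3)/8 + C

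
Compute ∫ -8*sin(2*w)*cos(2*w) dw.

Let u = cos(2*w), so du = (-2*sin(2*w)) dw.
Rewriting, the integral becomes 4·∫ u^1 du = 4·u^2/2.
Substituting back, u = cos(2*w).

2*cos(2*w)**2 + C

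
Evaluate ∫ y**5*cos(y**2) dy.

Let u = y², du = 2y dy; rewrite as (1/2)∫ u^2·cos(1u) du.
Now integrate by parts 2 times.

y**4*sin(y**2)/2 + y**2*cos(y**2) - sin(y**2) + C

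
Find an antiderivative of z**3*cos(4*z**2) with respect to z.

z**2*sin(4*z**2)/8 + cos(4*z**2)/32 + C

Let u = z², du = 2z dz; rewrite as (1/2)∫ u^1·cos(4u) du.
Now integrate by parts 1 time.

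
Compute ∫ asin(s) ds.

Use integration by parts with u = arcsin(s), dv = ds.
Then du = 1/sqrt(-s**2 + 1) ds.

s*asin(s) + sqrt(-s**2 + 1) + C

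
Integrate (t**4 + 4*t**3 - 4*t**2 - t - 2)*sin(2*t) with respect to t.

-t**4*cos(2*t)/2 + t**3*sin(2*t) - 2*t**3*cos(2*t) + 3*t**2*sin(2*t) + 7*t**2*cos(2*t)/2 - 7*t*sin(2*t)/2 + 7*t*cos(2*t)/2 - 7*sin(2*t)/4 - 3*cos(2*t)/4 + C

Use integration by parts with u = t**4 + 4*t**3 - 4*t**2 - t - 2, dv = sin(2*t) dt, so v = -cos(2*t)/2.
Apply parts 4 times (tabular method): alternate signs, differentiate u down to 0, integrate dv up.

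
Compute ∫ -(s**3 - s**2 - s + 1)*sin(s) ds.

s**3*cos(s) - 3*s**2*sin(s) - s**2*cos(s) + 2*s*sin(s) - 7*s*cos(s) + 7*sin(s) + 3*cos(s) + C

Use integration by parts with u = s**3 - s**2 - s + 1, dv = -sin(s) ds, so v = cos(s).
Apply parts 3 times (tabular method): alternate signs, differentiate u down to 0, integrate dv up.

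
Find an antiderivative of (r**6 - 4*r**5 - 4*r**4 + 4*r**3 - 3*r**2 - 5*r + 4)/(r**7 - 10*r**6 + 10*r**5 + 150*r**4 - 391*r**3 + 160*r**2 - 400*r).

Factor the denominator: r*(r - 5)**2*(r - 4)*(r + 4)*(r**2 + 1).
Partial-fraction decomposition: (89*r + 146)/(5746*(r**2 + 1)) + 287/(1836*(r + 4)) - 26/(17*(r - 4)) + 540169/(228150*(r - 5)) + 343/(390*(r - 5)**2) - 1/(100*r).
Integrate each term; A/(r−a) gives A·log|r−a|; the (Br+D)/(r²+p²) term gives a log and an atan.

-log(r)/100 + 540169*log(r - 5)/228150 - 26*log(r - 4)/17 + 287*log(r + 4)/1836 + 89*log(r**2 + 1)/11492 + 73*atan(r)/2873 - 343/(390*r - 1950) + C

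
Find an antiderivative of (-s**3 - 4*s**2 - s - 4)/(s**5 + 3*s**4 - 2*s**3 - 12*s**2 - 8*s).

Factor the denominator: s*(s - 2)*(s + 1)*(s + 2)**2.
Partial-fraction decomposition: 29/(16*(s + 2)) + 5/(4*(s + 2)**2) - 2/(s + 1) - 5/(16*(s - 2)) + 1/(2*s).
Integrate each term; A/(s−a) gives A·log|s−a|; A/(s−a)² gives −A/(s−a).

log(s)/2 - 5*log(s - 2)/16 - 2*log(s + 1) + 29*log(s + 2)/16 - 5/(4*s + 8) + C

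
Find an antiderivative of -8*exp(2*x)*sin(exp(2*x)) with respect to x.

4*cos(exp(2*x)) + C

Let u = exp(2*x), so du = (2*exp(2*x)) dx.
Rewriting, the integral becomes -4·∫ sin(u) du = -4·-cos(u).
Substituting back, u = exp(2*x).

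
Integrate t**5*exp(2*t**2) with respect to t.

(2*t**4 - 2*t**2 + 1)*exp(2*t**2)/8 + C

Let u = t², du = 2t dt; rewrite as (1/2)∫ u^2·exp(2u) du.
Now integrate by parts 2 times.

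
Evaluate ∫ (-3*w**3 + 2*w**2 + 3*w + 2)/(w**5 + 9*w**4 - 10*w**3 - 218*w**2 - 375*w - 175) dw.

-77*log(w - 5)/1080 + 11*log(w + 1)/144 - 103*log(w + 5)/80 + 277*log(w + 7)/216 + 1/(36*w + 36) + C

Factor the denominator: (w - 5)*(w + 1)**2*(w + 5)*(w + 7).
Partial-fraction decomposition: 277/(216*(w + 7)) - 103/(80*(w + 5)) + 11/(144*(w + 1)) - 1/(36*(w + 1)**2) - 77/(1080*(w - 5)).
Integrate each term; A/(w−a) gives A·log|w−a|; A/(w−a)² gives −A/(w−a).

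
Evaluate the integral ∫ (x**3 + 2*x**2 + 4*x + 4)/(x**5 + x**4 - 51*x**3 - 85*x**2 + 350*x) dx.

Factor the denominator: x*(x - 7)*(x - 2)*(x + 5)**2.
Partial-fraction decomposition: -1213/(25200*(x + 5)) + 13/(60*(x + 5)**2) - 2/(35*(x - 2)) + 473/(5040*(x - 7)) + 2/(175*x).
Integrate each term; A/(x−a) gives A·log|x−a|; A/(x−a)² gives −A/(x−a).

2*log(x)/175 + 473*log(x - 7)/5040 - 2*log(x - 2)/35 - 1213*log(x + 5)/25200 - 13/(60*x + 300) + C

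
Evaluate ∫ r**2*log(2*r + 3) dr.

r**3*log(2*r + 3)/3 - r**3/9 + r**2/4 - 3*r/4 + 9*log(2*r + 3)/8 + C

Use integration by parts with u = log(2*r + 3), dv = r**2 dr.
Then du = 2/(2*r + 3) dr and v = r**3/3.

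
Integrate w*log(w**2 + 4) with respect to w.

w**2*log(w**2 + 4)/2 - w**2/2 + 2*log(w**2 + 4) + C

Let u = w**2 + 4, so du = (2*w) dw.
The integral becomes (1/2)·∫ log(u) du; integrate by parts with u′=log(u), dv′=du.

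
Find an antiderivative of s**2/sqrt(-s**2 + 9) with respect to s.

Substitute s = 3·sin(θ), so ds = 3·cos(θ) dθ and the radical becomes sqrt(-s**2 + 9) = 3·cos(θ) by the Pythagorean identity.
Integrate the resulting trig expression in θ, then back-substitute θ = asin(s/3), sin(θ) = s/3, cos(θ) = sqrt(-s**2 + 9)/3 (absorbing any constant into C).

-s*sqrt(-s**2 + 9)/2 + 9*asin(s/3)/2 + C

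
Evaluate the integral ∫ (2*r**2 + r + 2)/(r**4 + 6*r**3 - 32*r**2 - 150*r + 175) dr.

Factor the denominator: (r - 5)*(r - 1)*(r + 5)*(r + 7).
Partial-fraction decomposition: -31/(64*(r + 7)) + 47/(120*(r + 5)) - 5/(192*(r - 1)) + 19/(160*(r - 5)).
Integrate each term: A/(r−a) contributes A·log|r−a|.

19*log(r - 5)/160 - 5*log(r - 1)/192 + 47*log(r + 5)/120 - 31*log(r + 7)/64 + C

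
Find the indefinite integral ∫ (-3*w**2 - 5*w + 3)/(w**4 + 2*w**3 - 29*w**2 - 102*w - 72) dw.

Factor the denominator: (w - 6)*(w + 1)*(w + 3)*(w + 4).
Partial-fraction decomposition: 5/(6*(w + 4)) - 1/(2*(w + 3)) - 5/(42*(w + 1)) - 3/(14*(w - 6)).
Integrate each term: A/(w−a) contributes A·log|w−a|.

-3*log(w - 6)/14 - 5*log(w + 1)/42 - log(w + 3)/2 + 5*log(w + 4)/6 + C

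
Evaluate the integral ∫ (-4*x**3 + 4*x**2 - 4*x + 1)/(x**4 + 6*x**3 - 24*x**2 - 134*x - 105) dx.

Factor the denominator: (x - 5)*(x + 1)*(x + 3)*(x + 7).
Partial-fraction decomposition: -1597/(288*(x + 7)) + 157/(64*(x + 3)) - 13/(72*(x + 1)) - 419/(576*(x - 5)).
Integrate each term: A/(x−a) contributes A·log|x−a|.

-419*log(x - 5)/576 - 13*log(x + 1)/72 + 157*log(x + 3)/64 - 1597*log(x + 7)/288 + C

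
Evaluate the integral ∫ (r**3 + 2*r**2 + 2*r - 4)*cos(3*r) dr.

Use integration by parts with u = r**3 + 2*r**2 + 2*r - 4, dv = cos(3*r) dr, so v = sin(3*r)/3.
Apply parts 3 times (tabular method): alternate signs, differentiate u down to 0, integrate dv up.

r**3*sin(3*r)/3 + 2*r**2*sin(3*r)/3 + r**2*cos(3*r)/3 + 4*r*sin(3*r)/9 + 4*r*cos(3*r)/9 - 40*sin(3*r)/27 + 4*cos(3*r)/27 + C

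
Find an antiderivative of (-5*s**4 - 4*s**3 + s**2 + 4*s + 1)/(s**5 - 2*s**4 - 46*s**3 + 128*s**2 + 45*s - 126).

-7283*log(s - 6)/1365 + 491*log(s - 3)/240 - 3*log(s - 1)/160 + log(s + 1)/112 - 3537*log(s + 7)/2080 + C

Factor the denominator: (s - 6)*(s - 3)*(s - 1)*(s + 1)*(s + 7).
Partial-fraction decomposition: -3537/(2080*(s + 7)) + 1/(112*(s + 1)) - 3/(160*(s - 1)) + 491/(240*(s - 3)) - 7283/(1365*(s - 6)).
Integrate each term: A/(s−a) contributes A·log|s−a|.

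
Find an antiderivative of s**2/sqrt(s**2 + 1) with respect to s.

Substitute s = tan(θ), so ds = sec(θ)^2 dθ and the radical becomes sqrt(s**2 + 1) = sec(θ) by the Pythagorean identity.
Integrate the resulting trig expression in θ, then back-substitute tan(θ) = s, sec(θ) = sqrt(s**2 + 1) (absorbing any constant into C).

s*sqrt(s**2 + 1)/2 - log(s + sqrt(s**2 + 1))/2 + C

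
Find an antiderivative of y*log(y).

y**2*log(y)/2 - y**2/4 + C

Use integration by parts with u = log(y), dv = y dy.
Then du = 1/y dy and v = y**2/2.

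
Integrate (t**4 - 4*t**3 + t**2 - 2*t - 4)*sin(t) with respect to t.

-t**4*cos(t) + 4*t**3*sin(t) + 4*t**3*cos(t) - 12*t**2*sin(t) + 11*t**2*cos(t) - 22*t*sin(t) - 22*t*cos(t) + 22*sin(t) - 18*cos(t) + C

Use integration by parts with u = t**4 - 4*t**3 + t**2 - 2*t - 4, dv = sin(t) dt, so v = -cos(t).
Apply parts 4 times (tabular method): alternate signs, differentiate u down to 0, integrate dv up.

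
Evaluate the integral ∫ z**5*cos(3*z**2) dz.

Let u = z², du = 2z dz; rewrite as (1/2)∫ u^2·cos(3u) du.
Now integrate by parts 2 times.

z**4*sin(3*z**2)/6 + z**2*cos(3*z**2)/9 - sin(3*z**2)/27 + C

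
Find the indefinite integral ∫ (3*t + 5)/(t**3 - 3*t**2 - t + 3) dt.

7*log(t - 3)/4 - 2*log(t - 1) + log(t + 1)/4 + C

Factor the denominator: (t - 3)*(t - 1)*(t + 1).
Partial-fraction decomposition: 1/(4*(t + 1)) - 2/(t - 1) + 7/(4*(t - 3)).
Integrate each term: A/(t−a) contributes A·log|t−a|.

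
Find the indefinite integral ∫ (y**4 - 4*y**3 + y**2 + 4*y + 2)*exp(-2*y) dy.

Use integration by parts with u = y**4 - 4*y**3 + y**2 + 4*y + 2, dv = exp(-2*y) dy, so v = -exp(-2*y)/2.
Apply parts 4 times (tabular method): alternate signs, differentiate u down to 0, integrate dv up.

(-y**4 + 2*y**3 + 2*y**2 - 2*y - 3)*exp(-2*y)/2 + C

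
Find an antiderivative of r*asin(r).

Use integration by parts with u = arcsin(r), dv = r dr.
Then du = 1/sqrt(-r**2 + 1) dr.

r**2*asin(r)/2 + r*sqrt(-r**2 + 1)/4 - asin(r)/4 + C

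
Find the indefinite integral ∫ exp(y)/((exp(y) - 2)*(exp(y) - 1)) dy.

Let u = e^y, du = e^y dy.
The integral becomes ∫ du/((u-2)(u-1)); decompose into partial fractions.

log(exp(y) - 2) - log(exp(y) - 1) + C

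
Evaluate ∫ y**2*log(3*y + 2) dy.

y**3*log(3*y + 2)/3 - y**3/9 + y**2/9 - 4*y/27 + 8*log(3*y + 2)/81 + C

Use integration by parts with u = log(3*y + 2), dv = y**2 dy.
Then du = 3/(3*y + 2) dy and v = y**3/3.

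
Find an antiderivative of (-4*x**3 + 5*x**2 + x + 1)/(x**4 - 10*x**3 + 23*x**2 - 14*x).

Factor the denominator: x*(x - 7)*(x - 2)*(x - 1).
Partial-fraction decomposition: 1/(2*(x - 1)) + 9/(10*(x - 2)) - 373/(70*(x - 7)) - 1/(14*x).
Integrate each term: A/(x−a) contributes A·log|x−a|.

-log(x)/14 - 373*log(x - 7)/70 + 9*log(x - 2)/10 + log(x - 1)/2 + C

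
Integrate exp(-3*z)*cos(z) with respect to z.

Let I denote the integral. Integrate by parts with u = cos(z), dv = exp(-3*z) dz, so v = -exp(-3*z)/3: I = -exp(-3*z)*cos(z)/3 − (1/3)·∫ exp(-3*z)*sin(z) dz.
Apply parts again with u = sin(z), dv = exp(-3*z) dz: ∫ exp(-3*z)*sin(z) dz = -exp(-3*z)*sin(z)/3 + (1/3)·I. Substituting back brings back I: I = exp(-3*z)*sin(z)/9 - exp(-3*z)*cos(z)/3 − (1/9)·I.
Solving for I: (1 + 1/9)·I equals the remaining terms, so I = (9/10)·(exp(-3*z)*sin(z)/9 - exp(-3*z)*cos(z)/3).

exp(-3*z)*sin(z)/10 - 3*exp(-3*z)*cos(z)/10 + C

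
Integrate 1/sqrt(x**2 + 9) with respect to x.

log(x + sqrt(x**2 + 9)) + C

Substitute x = 3·tan(θ), so dx = 3·sec(θ)^2 dθ and the radical becomes sqrt(x**2 + 9) = 3·sec(θ) by the Pythagorean identity.
Integrate the resulting trig expression in θ, then back-substitute tan(θ) = x/3, sec(θ) = sqrt(x**2 + 9)/3 (absorbing any constant into C).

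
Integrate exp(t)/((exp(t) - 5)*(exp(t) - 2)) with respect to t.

log(exp(t) - 5)/3 - log(exp(t) - 2)/3 + C

Let u = e^t, du = e^t dt.
The integral becomes ∫ du/((u-5)(u-2)); decompose into partial fractions.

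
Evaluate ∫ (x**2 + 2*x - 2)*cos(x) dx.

x**2*sin(x) + 2*x*sin(x) + 2*x*cos(x) - 4*sin(x) + 2*cos(x) + C

Use integration by parts with u = x**2 + 2*x - 2, dv = cos(x) dx, so v = sin(x).
Apply parts 2 times (tabular method): alternate signs, differentiate u down to 0, integrate dv up.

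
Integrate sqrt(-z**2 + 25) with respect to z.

z*sqrt(-z**2 + 25)/2 + 25*asin(z/5)/2 + C

Substitute z = 5·sin(θ), so dz = 5·cos(θ) dθ and the radical becomes sqrt(-z**2 + 25) = 5·cos(θ) by the Pythagorean identity.
Integrate the resulting trig expression in θ, then back-substitute θ = asin(z/5), sin(θ) = z/5, cos(θ) = sqrt(-z**2 + 25)/5 (absorbing any constant into C).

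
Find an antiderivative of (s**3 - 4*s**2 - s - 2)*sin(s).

Use integration by parts with u = s**3 - 4*s**2 - s - 2, dv = sin(s) ds, so v = -cos(s).
Apply parts 3 times (tabular method): alternate signs, differentiate u down to 0, integrate dv up.

-s**3*cos(s) + 3*s**2*sin(s) + 4*s**2*cos(s) - 8*s*sin(s) + 7*s*cos(s) - 7*sin(s) - 6*cos(s) + C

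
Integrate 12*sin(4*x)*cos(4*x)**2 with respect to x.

-cos(4*x)**3 + C

Let u = cos(4*x), so du = (-4*sin(4*x)) dx.
Rewriting, the integral becomes -3·∫ u^2 du = -3·u^3/3.
Substituting back, u = cos(4*x).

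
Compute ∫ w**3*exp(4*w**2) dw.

Let u = w², du = 2w dw; rewrite as (1/2)∫ u^1·exp(4u) du.
Now integrate by parts 1 time.

(4*w**2 - 1)*exp(4*w**2)/32 + C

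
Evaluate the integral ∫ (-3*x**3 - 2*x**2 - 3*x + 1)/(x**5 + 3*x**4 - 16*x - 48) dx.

-37*log(x - 2)/160 - 23*log(x + 2)/32 + 73*log(x + 3)/65 - 9*log(x**2 + 4)/104 - 63*atan(x/2)/208 + C

Factor the denominator: (x - 2)*(x + 2)*(x + 3)*(x**2 + 4).
Partial-fraction decomposition: -9*(2*x + 7)/(104*(x**2 + 4)) + 73/(65*(x + 3)) - 23/(32*(x + 2)) - 37/(160*(x - 2)).
Integrate each term; A/(x−a) gives A·log|x−a|; the (Bx+D)/(x²+p²) term gives a log and an atan.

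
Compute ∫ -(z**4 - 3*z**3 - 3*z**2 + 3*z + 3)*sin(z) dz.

z**4*cos(z) - 4*z**3*sin(z) - 3*z**3*cos(z) + 9*z**2*sin(z) - 15*z**2*cos(z) + 30*z*sin(z) + 21*z*cos(z) - 21*sin(z) + 33*cos(z) + C

Use integration by parts with u = z**4 - 3*z**3 - 3*z**2 + 3*z + 3, dv = -sin(z) dz, so v = cos(z).
Apply parts 4 times (tabular method): alternate signs, differentiate u down to 0, integrate dv up.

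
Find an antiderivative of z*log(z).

z**2*log(z)/2 - z**2/4 + C

Use integration by parts with u = log(z), dv = z dz.
Then du = 1/z dz and v = z**2/2.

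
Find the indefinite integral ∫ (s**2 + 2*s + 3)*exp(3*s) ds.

Use integration by parts with u = s**2 + 2*s + 3, dv = exp(3*s) ds, so v = exp(3*s)/3.
Apply parts 2 times (tabular method): alternate signs, differentiate u down to 0, integrate dv up.

(9*s**2 + 12*s + 23)*exp(3*s)/27 + C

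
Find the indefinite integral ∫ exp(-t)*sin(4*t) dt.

Let I denote the integral. Integrate by parts with u = sin(4*t), dv = exp(-t) dt, so v = -exp(-t): I = -exp(-t)*sin(4*t) + 4·∫ exp(-t)*cos(4*t) dt.
Apply parts again with u = cos(4*t), dv = exp(-t) dt: ∫ exp(-t)*cos(4*t) dt = -exp(-t)*cos(4*t) − 4·I. Substituting back brings back I: I = -exp(-t)*sin(4*t) - 4*exp(-t)*cos(4*t) − 16·I.
Solving for I: (1 + 16)·I equals the remaining terms, so I = (1/17)·(-exp(-t)*sin(4*t) - 4*exp(-t)*cos(4*t)).

-exp(-t)*sin(4*t)/17 - 4*exp(-t)*cos(4*t)/17 + C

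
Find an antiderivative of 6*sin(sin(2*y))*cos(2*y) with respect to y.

-3*cos(sin(2*y)) + C

Let u = sin(2*y), so du = (2*cos(2*y)) dy.
Rewriting, the integral becomes 3·∫ sin(u) du = 3·-cos(u).
Substituting back, u = sin(2*y).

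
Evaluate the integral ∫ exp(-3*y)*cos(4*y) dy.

4*exp(-3*y)*sin(4*y)/25 - 3*exp(-3*y)*cos(4*y)/25 + C

Let I denote the integral. Integrate by parts with u = cos(4*y), dv = exp(-3*y) dy, so v = -exp(-3*y)/3: I = -exp(-3*y)*cos(4*y)/3 − (4/3)·∫ exp(-3*y)*sin(4*y) dy.
Apply parts again with u = sin(4*y), dv = exp(-3*y) dy: ∫ exp(-3*y)*sin(4*y) dy = -exp(-3*y)*sin(4*y)/3 + (4/3)·I. Substituting back brings back I: I = 4*exp(-3*y)*sin(4*y)/9 - exp(-3*y)*cos(4*y)/3 − (16/9)·I.
Solving for I: (1 + 16/9)·I equals the remaining terms, so I = (9/25)·(4*exp(-3*y)*sin(4*y)/9 - exp(-3*y)*cos(4*y)/3).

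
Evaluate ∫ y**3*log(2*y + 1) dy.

y**4*log(2*y + 1)/4 - y**4/16 + y**3/24 - y**2/32 + y/32 - log(2*y + 1)/64 + C

Use integration by parts with u = log(2*y + 1), dv = y**3 dy.
Then du = 2/(2*y + 1) dy and v = y**4/4.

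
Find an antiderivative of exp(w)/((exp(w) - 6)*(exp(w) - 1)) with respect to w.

Let u = e^w, du = e^w dw.
The integral becomes ∫ du/((u-6)(u-1)); decompose into partial fractions.

log(exp(w) - 6)/5 - log(exp(w) - 1)/5 + C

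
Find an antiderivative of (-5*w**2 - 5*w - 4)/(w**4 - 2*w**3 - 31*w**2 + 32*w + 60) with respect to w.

-107*log(w - 6)/154 + 17*log(w - 2)/42 - log(w + 1)/21 + 26*log(w + 5)/77 + C

Factor the denominator: (w - 6)*(w - 2)*(w + 1)*(w + 5).
Partial-fraction decomposition: 26/(77*(w + 5)) - 1/(21*(w + 1)) + 17/(42*(w - 2)) - 107/(154*(w - 6)).
Integrate each term: A/(w−a) contributes A·log|w−a|.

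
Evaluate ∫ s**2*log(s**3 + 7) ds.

s**3*log(s**3 + 7)/3 - s**3/3 + 7*log(s**3 + 7)/3 + C

Let u = s**3 + 7, so du = (3*s**2) ds.
The integral becomes (1/3)·∫ log(u) du; integrate by parts with u′=log(u), dv′=du.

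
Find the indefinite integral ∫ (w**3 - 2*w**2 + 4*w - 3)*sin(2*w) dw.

-w**3*cos(2*w)/2 + 3*w**2*sin(2*w)/4 + w**2*cos(2*w) - w*sin(2*w) - 5*w*cos(2*w)/4 + 5*sin(2*w)/8 + cos(2*w) + C

Use integration by parts with u = w**3 - 2*w**2 + 4*w - 3, dv = sin(2*w) dw, so v = -cos(2*w)/2.
Apply parts 3 times (tabular method): alternate signs, differentiate u down to 0, integrate dv up.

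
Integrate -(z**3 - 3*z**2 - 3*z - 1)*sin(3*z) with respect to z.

z**3*cos(3*z)/3 - z**2*sin(3*z)/3 - z**2*cos(3*z) + 2*z*sin(3*z)/3 - 11*z*cos(3*z)/9 + 11*sin(3*z)/27 - cos(3*z)/9 + C

Use integration by parts with u = z**3 - 3*z**2 - 3*z - 1, dv = -sin(3*z) dz, so v = cos(3*z)/3.
Apply parts 3 times (tabular method): alternate signs, differentiate u down to 0, integrate dv up.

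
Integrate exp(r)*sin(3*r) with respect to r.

Let I denote the integral. Integrate by parts with u = sin(3*r), dv = exp(r) dr, so v = exp(r): I = exp(r)*sin(3*r) − 3·∫ exp(r)*cos(3*r) dr.
Apply parts again with u = cos(3*r), dv = exp(r) dr: ∫ exp(r)*cos(3*r) dr = exp(r)*cos(3*r) + 3·I. Substituting back brings back I: I = exp(r)*sin(3*r) - 3*exp(r)*cos(3*r) − 9·I.
Solving for I: (1 + 9)·I equals the remaining terms, so I = (1/10)·(exp(r)*sin(3*r) - 3*exp(r)*cos(3*r)).

exp(r)*sin(3*r)/10 - 3*exp(r)*cos(3*r)/10 + C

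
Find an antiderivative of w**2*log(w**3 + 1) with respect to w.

w**3*log(w**3 + 1)/3 - w**3/3 + log(w**3 + 1)/3 + C

Let u = w**3 + 1, so du = (3*w**2) dw.
The integral becomes (1/3)·∫ log(u) du; integrate by parts with u′=log(u), dv′=du.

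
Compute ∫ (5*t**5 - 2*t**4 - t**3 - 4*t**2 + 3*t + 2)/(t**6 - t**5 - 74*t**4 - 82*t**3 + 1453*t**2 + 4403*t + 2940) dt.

Factor the denominator: (t - 7)**2*(t + 1)*(t + 3)*(t + 4)*(t + 5).
Partial-fraction decomposition: 5621/(384*(t + 5)) - 5642/(363*(t + 4)) + 1393/(400*(t + 3)) - 11/(1536*(t + 1)) + 11287687/(4646400*(t - 7)) + 26239/(3520*(t - 7)**2).
Integrate each term; A/(t−a) gives A·log|t−a|; A/(t−a)² gives −A/(t−a).

11287687*log(t - 7)/4646400 - 11*log(t + 1)/1536 + 1393*log(t + 3)/400 - 5642*log(t + 4)/363 + 5621*log(t + 5)/384 - 26239/(3520*t - 24640) + C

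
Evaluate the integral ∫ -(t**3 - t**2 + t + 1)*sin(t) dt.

Use integration by parts with u = t**3 - t**2 + t + 1, dv = -sin(t) dt, so v = cos(t).
Apply parts 3 times (tabular method): alternate signs, differentiate u down to 0, integrate dv up.

t**3*cos(t) - 3*t**2*sin(t) - t**2*cos(t) + 2*t*sin(t) - 5*t*cos(t) + 5*sin(t) + 3*cos(t) + C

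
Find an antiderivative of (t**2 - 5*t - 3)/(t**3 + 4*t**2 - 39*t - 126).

Factor the denominator: (t - 6)*(t + 3)*(t + 7).
Partial-fraction decomposition: 81/(52*(t + 7)) - 7/(12*(t + 3)) + 1/(39*(t - 6)).
Integrate each term: A/(t−a) contributes A·log|t−a|.

log(t - 6)/39 - 7*log(t + 3)/12 + 81*log(t + 7)/52 + C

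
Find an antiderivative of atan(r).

Use integration by parts with u = arctan(r), dv = dr.
Then du = 1/(r**2 + 1) dr.

r*atan(r) - log(r**2 + 1)/2 + C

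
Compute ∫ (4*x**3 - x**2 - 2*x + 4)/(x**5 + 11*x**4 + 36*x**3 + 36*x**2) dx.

-log(x)/6 - 7*log(x + 2)/4 + 107*log(x + 3)/27 - 221*log(x + 6)/108 - 1/(9*x) + C

Factor the denominator: x**2*(x + 2)*(x + 3)*(x + 6).
Partial-fraction decomposition: -221/(108*(x + 6)) + 107/(27*(x + 3)) - 7/(4*(x + 2)) - 1/(6*x) + 1/(9*x**2).
Integrate each term; A/(x−a) gives A·log|x−a|; A/(x−a)² gives −A/(x−a).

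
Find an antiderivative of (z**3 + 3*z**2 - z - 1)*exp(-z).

(-z**3 - 6*z**2 - 11*z - 10)*exp(-z) + C

Use integration by parts with u = z**3 + 3*z**2 - z - 1, dv = exp(-z) dz, so v = -exp(-z).
Apply parts 3 times (tabular method): alternate signs, differentiate u down to 0, integrate dv up.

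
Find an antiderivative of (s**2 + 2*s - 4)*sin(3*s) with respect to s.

Use integration by parts with u = s**2 + 2*s - 4, dv = sin(3*s) ds, so v = -cos(3*s)/3.
Apply parts 2 times (tabular method): alternate signs, differentiate u down to 0, integrate dv up.

-s**2*cos(3*s)/3 + 2*s*sin(3*s)/9 - 2*s*cos(3*s)/3 + 2*sin(3*s)/9 + 38*cos(3*s)/27 + C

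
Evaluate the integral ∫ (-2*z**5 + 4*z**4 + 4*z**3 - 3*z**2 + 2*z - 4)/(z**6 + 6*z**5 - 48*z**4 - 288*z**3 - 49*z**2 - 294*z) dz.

2*log(z)/147 - 911*log(z - 7)/2548 + 9874*log(z + 6)/1443 - 41681*log(z + 7)/4900 + 7*log(z**2 + 1)/1850 + 27*atan(z)/1850 + C

Factor the denominator: z*(z - 7)*(z + 6)*(z + 7)*(z**2 + 1).
Partial-fraction decomposition: (14*z + 27)/(1850*(z**2 + 1)) - 41681/(4900*(z + 7)) + 9874/(1443*(z + 6)) - 911/(2548*(z - 7)) + 2/(147*z).
Integrate each term; A/(z−a) gives A·log|z−a|; the (Bz+D)/(z²+p²) term gives a log and an atan.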